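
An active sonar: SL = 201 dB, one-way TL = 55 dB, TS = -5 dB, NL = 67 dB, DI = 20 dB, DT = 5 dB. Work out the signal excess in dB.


SE = SL - 2*TL + TS - NL + DI - DT = 201 - 2*55 + (-5) - 67 + 20 - 5 = 34

34 dB


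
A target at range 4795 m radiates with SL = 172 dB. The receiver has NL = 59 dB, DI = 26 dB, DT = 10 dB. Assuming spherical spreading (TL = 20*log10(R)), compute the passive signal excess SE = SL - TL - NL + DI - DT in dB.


Step 1: TL = 20*log10(4795) = 73.62 dB
Step 2: SE = 172 - 73.62 - 59 + 26 - 10 = 55.38

55.38 dB


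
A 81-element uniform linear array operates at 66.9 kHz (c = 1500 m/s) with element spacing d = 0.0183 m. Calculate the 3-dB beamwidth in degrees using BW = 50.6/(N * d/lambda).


Step 1: lambda = 1500/66900 = 0.02242 m
Step 2: d/lambda = 0.0183/0.02242 = 0.8162
Step 3: BW = 50.6/(N * d/lambda) = 50.6/(81 * 0.8162) = 0.77

0.77 deg


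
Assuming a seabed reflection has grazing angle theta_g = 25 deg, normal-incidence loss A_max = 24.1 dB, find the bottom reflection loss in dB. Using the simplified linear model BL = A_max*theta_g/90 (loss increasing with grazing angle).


BL = A_max * theta_g / 90 = 24.1 * 25 / 90 = 6.69

6.69 dB


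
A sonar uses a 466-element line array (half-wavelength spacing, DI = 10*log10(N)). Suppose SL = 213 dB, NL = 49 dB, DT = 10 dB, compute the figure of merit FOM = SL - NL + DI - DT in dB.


180.68 dB


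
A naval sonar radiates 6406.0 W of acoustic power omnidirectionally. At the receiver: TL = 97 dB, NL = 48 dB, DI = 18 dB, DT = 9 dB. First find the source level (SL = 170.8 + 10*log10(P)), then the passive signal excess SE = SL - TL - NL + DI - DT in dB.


Step 1: SL = 170.8 + 10*log10(6406.0) = 208.87 dB
Step 2: SE = SL - TL - NL + DI - DT = 208.87 - 97 - 48 + 18 - 9 = 72.87

72.87 dB


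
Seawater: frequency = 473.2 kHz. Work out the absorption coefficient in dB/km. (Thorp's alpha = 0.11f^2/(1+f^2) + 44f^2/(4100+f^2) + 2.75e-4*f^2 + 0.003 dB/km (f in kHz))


f^2 = 223918.24
alpha = 0.11*223918.24/(1+223918.24) + 44*223918.24/(4100+223918.24) + 2.75e-4*223918.24 + 0.003 = 104.899

104.899 dB/km


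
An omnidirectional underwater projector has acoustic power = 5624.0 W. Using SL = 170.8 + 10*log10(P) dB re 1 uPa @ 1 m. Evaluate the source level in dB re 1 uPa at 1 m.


208.3 dB


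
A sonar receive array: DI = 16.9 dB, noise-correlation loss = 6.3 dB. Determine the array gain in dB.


AG = DI - L_corr = 16.9 - 6.3 = 10.6

10.6 dB


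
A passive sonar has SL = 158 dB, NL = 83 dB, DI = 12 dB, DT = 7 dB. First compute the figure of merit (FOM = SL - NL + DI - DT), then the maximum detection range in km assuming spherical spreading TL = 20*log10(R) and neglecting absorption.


Step 1: FOM = SL - NL + DI - DT = 158 - 83 + 12 - 7 = 80 dB
Step 2: at max range FOM = TL = 20*log10(R), so R = 10^(80/20) = 10000.0 m = 10.0 km

10.0 km


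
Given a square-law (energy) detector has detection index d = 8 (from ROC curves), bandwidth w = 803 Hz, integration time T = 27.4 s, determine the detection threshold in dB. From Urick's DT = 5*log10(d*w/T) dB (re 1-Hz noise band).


DT = 5*log10(d*w/T) = 5*log10(8 * 803 / 27.4) = 5*log10(234.45) = 11.85

11.85 dB


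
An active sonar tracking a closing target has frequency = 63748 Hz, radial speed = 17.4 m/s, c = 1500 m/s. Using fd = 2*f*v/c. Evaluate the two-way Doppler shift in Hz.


fd = 2*f*v/c = 2 * 63748 * 17.4 / 1500 = 1478.95

1478.95 Hz


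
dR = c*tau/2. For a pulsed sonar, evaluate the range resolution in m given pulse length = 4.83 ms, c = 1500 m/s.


dR = c*tau/2 = 1500 * 4.83e-3 / 2 = 3.6225

3.6225 m


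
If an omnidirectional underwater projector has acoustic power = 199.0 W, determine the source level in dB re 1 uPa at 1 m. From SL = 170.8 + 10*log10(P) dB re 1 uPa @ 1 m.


SL = 170.8 + 10*log10(199.0) = 170.8 + 22.99 = 193.79

193.79 dB


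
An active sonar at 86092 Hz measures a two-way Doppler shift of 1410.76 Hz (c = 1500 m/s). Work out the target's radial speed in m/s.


From fd = 2*f*v/c, v = c*fd/(2*f) = 1500 * 1410.76 / (2*86092) = 12.29

12.29 m/s


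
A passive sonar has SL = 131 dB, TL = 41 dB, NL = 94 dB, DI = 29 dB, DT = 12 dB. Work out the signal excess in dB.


SE = SL - TL - NL + DI - DT = 131 - 41 - 94 + 29 - 12 = 13

13 dB


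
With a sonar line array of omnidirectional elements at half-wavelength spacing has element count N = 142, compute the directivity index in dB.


21.52 dB


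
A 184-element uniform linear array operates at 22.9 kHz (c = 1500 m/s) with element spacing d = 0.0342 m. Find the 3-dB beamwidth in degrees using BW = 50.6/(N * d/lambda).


Step 1: lambda = 1500/22900 = 0.0655 m
Step 2: d/lambda = 0.0342/0.0655 = 0.5221
Step 3: BW = 50.6/(N * d/lambda) = 50.6/(184 * 0.5221) = 0.53

0.53 deg


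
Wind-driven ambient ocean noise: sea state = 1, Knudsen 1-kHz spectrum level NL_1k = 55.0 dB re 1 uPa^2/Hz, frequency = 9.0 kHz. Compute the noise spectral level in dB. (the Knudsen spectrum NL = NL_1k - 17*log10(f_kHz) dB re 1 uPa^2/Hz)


38.78 dB


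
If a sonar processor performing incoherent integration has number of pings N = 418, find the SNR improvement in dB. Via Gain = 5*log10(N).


13.11 dB


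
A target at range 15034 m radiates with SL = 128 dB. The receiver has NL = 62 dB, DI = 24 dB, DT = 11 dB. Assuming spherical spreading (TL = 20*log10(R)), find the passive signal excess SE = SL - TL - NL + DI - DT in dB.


-4.54 dB


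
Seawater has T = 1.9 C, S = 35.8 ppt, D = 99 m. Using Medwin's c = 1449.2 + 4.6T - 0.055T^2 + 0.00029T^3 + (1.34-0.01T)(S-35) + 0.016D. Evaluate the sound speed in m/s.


1460.38 m/s


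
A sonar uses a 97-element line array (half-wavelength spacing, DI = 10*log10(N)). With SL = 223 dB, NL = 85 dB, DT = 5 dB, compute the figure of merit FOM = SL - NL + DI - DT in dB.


152.87 dB


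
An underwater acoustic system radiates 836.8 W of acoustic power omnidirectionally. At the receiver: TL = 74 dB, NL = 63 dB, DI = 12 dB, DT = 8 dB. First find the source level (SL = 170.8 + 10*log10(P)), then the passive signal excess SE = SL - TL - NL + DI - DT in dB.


Step 1: SL = 170.8 + 10*log10(836.8) = 200.03 dB
Step 2: SE = SL - TL - NL + DI - DT = 200.03 - 74 - 63 + 12 - 8 = 67.03

67.03 dB


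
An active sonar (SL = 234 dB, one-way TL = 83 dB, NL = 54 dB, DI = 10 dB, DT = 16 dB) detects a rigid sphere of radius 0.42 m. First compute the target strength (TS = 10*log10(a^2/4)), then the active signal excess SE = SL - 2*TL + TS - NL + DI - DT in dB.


Step 1: TS = 10*log10(0.42^2/4) = -13.56 dB
Step 2: SE = SL - 2*TL + TS - NL + DI - DT = 234 - 2*83 + (-13.56) - 54 + 10 - 16 = -5.56

-5.56 dB


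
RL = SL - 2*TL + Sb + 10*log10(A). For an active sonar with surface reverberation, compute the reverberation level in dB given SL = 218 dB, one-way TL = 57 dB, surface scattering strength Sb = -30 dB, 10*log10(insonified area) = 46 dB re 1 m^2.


RL = SL - 2*TL + Sb + 10*log10(A) = 218 - 2*57 + (-30) + 46 = 120

120 dB


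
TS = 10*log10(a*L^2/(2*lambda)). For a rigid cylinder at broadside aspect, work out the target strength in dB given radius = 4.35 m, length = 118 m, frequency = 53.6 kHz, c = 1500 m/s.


lambda = 1500/53600 = 0.02799 m
TS = 10*log10(4.35*118^2/(2*0.02799)) = 60.34

60.34 dB


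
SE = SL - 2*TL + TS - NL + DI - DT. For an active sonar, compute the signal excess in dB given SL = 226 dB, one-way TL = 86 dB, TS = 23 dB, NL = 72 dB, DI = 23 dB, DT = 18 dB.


10 dB


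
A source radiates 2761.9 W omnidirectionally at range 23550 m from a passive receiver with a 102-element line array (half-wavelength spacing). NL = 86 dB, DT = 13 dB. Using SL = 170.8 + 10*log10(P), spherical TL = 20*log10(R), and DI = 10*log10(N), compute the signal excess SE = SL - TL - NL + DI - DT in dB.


Step 1: SL = 170.8 + 10*log10(2761.9) = 205.21 dB
Step 2: TL = 20*log10(23550) = 87.44 dB
Step 3: DI = 10*log10(102) = 20.09 dB
Step 4: SE = SL - TL - NL + DI - DT = 205.21 - 87.44 - 86 + 20.09 - 13 = 38.86

38.86 dB


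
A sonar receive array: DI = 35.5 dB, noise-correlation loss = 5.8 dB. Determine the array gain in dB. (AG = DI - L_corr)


AG = DI - L_corr = 35.5 - 5.8 = 29.7

29.7 dB


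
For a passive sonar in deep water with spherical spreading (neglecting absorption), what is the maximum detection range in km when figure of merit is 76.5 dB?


At max range FOM = TL, so 20*log10(R) = 76.5
R = 10^(76.5/20) = 6683.44 m = 6.68 km

6.68 km


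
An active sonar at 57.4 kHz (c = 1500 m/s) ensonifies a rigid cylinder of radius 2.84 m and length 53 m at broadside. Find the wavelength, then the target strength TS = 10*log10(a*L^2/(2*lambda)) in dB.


Step 1: lambda = c/f = 1500/57400 = 0.02613 m
Step 2: TS = 10*log10(a*L^2/(2*lambda)) = 10*log10(2.84*53^2/(2*0.02613)) = 51.84

51.84 dB


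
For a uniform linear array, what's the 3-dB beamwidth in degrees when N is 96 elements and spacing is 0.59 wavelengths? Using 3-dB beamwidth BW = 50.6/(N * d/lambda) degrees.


BW = 50.6 / (96 * 0.59) = 50.6 / 56.64 = 0.89

0.89 deg


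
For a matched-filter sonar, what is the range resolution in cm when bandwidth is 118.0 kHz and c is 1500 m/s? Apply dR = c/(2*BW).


dR = c/(2*BW) = 1500 / (2 * 118.0e3) = 0.0064 m = 0.64 cm

0.64 cm


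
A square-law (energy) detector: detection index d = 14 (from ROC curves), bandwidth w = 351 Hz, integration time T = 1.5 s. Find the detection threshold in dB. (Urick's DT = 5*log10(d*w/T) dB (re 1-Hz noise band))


DT = 5*log10(d*w/T) = 5*log10(14 * 351 / 1.5) = 5*log10(3276.0) = 17.58

17.58 dB


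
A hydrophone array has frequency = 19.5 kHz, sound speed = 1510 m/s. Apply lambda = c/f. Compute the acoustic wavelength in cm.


7.74 cm


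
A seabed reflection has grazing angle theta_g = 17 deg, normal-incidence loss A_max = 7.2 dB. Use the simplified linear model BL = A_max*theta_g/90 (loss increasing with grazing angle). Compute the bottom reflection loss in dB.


BL = A_max * theta_g / 90 = 7.2 * 17 / 90 = 1.36

1.36 dB


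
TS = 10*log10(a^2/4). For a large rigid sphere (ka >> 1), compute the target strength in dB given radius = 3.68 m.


5.3 dB


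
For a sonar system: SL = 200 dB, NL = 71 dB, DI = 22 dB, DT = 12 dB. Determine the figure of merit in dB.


FOM = SL - NL + DI - DT = 200 - 71 + 22 - 12 = 139

139 dB


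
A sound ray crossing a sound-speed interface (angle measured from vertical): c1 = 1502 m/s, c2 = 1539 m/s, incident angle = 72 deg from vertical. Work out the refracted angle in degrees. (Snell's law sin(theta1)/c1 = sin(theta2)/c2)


sin(theta2) = (c2/c1)*sin(theta1) = (1539/1502)*sin(72 deg) = 0.97448
theta2 = arcsin(0.97448) = 77.03

77.03 deg


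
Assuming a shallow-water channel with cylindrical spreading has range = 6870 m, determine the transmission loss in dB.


38.37 dB


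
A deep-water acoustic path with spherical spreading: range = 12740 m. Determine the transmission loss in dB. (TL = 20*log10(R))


TL = 20*log10(12740) = 82.1

82.1 dB


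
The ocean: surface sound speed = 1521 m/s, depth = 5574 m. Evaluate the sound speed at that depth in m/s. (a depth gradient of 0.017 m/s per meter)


c = 1521 + 0.017 * 5574 = 1615.758

1615.758 m/s


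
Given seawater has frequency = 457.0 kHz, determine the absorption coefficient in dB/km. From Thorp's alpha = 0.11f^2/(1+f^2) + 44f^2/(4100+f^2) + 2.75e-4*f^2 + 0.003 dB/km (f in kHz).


f^2 = 208849.0
alpha = 0.11*208849.0/(1+208849.0) + 44*208849.0/(4100+208849.0) + 2.75e-4*208849.0 + 0.003 = 100.699

100.699 dB/km


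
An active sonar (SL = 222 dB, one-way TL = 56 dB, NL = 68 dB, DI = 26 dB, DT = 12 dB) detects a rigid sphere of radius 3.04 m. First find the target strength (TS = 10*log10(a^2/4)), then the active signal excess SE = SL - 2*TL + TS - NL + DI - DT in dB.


Step 1: TS = 10*log10(3.04^2/4) = 3.64 dB
Step 2: SE = SL - 2*TL + TS - NL + DI - DT = 222 - 2*56 + (3.64) - 68 + 26 - 12 = 59.64

59.64 dB


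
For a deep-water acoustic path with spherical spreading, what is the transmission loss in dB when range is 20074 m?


TL = 20*log10(20074) = 86.05

86.05 dB


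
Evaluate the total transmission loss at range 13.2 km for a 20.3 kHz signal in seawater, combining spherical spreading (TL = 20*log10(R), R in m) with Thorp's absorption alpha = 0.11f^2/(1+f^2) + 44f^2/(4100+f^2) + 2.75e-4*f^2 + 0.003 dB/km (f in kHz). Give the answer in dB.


138.44 dB


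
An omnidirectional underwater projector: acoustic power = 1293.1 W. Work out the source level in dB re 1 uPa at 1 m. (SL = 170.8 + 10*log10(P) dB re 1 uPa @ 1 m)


SL = 170.8 + 10*log10(1293.1) = 170.8 + 31.12 = 201.92

201.92 dB


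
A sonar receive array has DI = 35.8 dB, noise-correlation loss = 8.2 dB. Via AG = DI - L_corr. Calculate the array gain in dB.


AG = DI - L_corr = 35.8 - 8.2 = 27.6

27.6 dB


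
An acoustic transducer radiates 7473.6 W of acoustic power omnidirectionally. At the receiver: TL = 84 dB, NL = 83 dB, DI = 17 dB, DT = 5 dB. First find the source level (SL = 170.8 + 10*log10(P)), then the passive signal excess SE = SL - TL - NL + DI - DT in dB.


Step 1: SL = 170.8 + 10*log10(7473.6) = 209.54 dB
Step 2: SE = SL - TL - NL + DI - DT = 209.54 - 84 - 83 + 17 - 5 = 54.54

54.54 dB


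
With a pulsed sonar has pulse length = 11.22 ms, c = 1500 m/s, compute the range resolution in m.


dR = c*tau/2 = 1500 * 11.22e-3 / 2 = 8.415

8.415 m


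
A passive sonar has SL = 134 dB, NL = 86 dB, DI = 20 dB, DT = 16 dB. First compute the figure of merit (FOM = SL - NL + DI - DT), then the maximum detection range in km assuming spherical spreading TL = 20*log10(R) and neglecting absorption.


Step 1: FOM = SL - NL + DI - DT = 134 - 86 + 20 - 16 = 52 dB
Step 2: at max range FOM = TL = 20*log10(R), so R = 10^(52/20) = 398.11 m = 0.4 km

0.4 km


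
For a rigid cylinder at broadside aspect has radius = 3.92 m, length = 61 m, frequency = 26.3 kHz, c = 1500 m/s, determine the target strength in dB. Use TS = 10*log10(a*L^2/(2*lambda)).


lambda = 1500/26300 = 0.05703 m
TS = 10*log10(3.92*61^2/(2*0.05703)) = 51.07

51.07 dB


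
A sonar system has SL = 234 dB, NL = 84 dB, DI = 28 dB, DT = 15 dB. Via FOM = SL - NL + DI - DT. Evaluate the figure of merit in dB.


FOM = SL - NL + DI - DT = 234 - 84 + 28 - 15 = 163

163 dB


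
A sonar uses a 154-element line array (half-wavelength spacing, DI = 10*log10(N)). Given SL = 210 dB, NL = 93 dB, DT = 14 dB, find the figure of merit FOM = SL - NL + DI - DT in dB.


124.88 dB


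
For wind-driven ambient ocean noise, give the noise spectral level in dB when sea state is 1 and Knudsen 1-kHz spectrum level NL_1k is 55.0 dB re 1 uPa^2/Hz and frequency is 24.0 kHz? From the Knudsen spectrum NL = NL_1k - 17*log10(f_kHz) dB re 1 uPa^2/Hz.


NL = NL_1k - 17*log10(f_kHz) = 55.0 - 17*log10(24.0) = 55.0 - (23.46) = 31.54

31.54 dB


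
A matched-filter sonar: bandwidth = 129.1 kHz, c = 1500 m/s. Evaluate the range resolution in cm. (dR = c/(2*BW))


0.58 cm


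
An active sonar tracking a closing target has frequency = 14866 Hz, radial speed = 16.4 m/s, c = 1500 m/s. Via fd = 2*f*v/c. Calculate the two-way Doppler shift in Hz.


fd = 2*f*v/c = 2 * 14866 * 16.4 / 1500 = 325.07

325.07 Hz


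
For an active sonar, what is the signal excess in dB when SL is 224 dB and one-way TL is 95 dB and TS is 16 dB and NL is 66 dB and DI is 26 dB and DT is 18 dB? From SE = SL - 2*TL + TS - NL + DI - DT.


SE = SL - 2*TL + TS - NL + DI - DT = 224 - 2*95 + (16) - 66 + 26 - 18 = -8

-8 dB


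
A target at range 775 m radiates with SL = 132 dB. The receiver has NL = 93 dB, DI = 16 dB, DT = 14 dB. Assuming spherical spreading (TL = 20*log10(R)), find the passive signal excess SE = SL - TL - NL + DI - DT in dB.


-16.79 dB


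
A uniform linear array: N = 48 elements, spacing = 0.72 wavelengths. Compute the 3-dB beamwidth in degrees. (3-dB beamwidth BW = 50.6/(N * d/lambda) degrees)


BW = 50.6 / (48 * 0.72) = 50.6 / 34.56 = 1.46

1.46 deg


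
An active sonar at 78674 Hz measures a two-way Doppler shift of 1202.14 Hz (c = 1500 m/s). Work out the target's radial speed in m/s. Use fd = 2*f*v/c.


From fd = 2*f*v/c, v = c*fd/(2*f) = 1500 * 1202.14 / (2*78674) = 11.46

11.46 m/s


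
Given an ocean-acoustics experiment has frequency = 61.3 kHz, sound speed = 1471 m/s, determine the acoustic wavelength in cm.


lambda = c/f = 1471 / 61300 = 0.024 m = 2.4 cm

2.4 cm


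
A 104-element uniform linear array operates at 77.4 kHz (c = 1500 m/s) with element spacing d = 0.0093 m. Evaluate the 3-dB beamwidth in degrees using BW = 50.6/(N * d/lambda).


Step 1: lambda = 1500/77400 = 0.01938 m
Step 2: d/lambda = 0.0093/0.01938 = 0.4799
Step 3: BW = 50.6/(N * d/lambda) = 50.6/(104 * 0.4799) = 1.01

1.01 deg


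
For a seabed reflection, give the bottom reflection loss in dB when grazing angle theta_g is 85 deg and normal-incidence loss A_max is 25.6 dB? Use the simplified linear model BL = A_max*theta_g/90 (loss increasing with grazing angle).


24.18 dB


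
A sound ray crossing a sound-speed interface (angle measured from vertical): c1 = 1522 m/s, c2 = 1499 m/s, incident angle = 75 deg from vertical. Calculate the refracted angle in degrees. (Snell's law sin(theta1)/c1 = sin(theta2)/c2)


sin(theta2) = (c2/c1)*sin(theta1) = (1499/1522)*sin(75 deg) = 0.95133
theta2 = arcsin(0.95133) = 72.05

72.05 deg


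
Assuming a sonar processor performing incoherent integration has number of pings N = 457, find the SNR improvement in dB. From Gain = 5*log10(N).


Gain = 5*log10(457) = 13.3

13.3 dB


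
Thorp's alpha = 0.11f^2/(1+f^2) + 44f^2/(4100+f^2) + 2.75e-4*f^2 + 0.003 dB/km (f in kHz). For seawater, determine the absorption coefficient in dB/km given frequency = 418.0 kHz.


f^2 = 174724.0
alpha = 0.11*174724.0/(1+174724.0) + 44*174724.0/(4100+174724.0) + 2.75e-4*174724.0 + 0.003 = 91.153

91.153 dB/km


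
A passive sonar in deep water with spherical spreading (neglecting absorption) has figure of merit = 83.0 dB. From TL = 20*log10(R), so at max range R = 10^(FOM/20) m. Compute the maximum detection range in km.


At max range FOM = TL, so 20*log10(R) = 83.0
R = 10^(83.0/20) = 14125.38 m = 14.13 km

14.13 km


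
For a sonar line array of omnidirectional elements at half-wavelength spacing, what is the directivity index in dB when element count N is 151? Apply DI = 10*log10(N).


21.79 dB


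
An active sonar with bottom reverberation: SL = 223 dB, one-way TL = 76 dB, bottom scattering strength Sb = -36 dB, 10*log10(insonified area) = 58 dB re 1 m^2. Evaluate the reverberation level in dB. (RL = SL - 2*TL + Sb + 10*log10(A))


RL = SL - 2*TL + Sb + 10*log10(A) = 223 - 2*76 + (-36) + 58 = 93

93 dB


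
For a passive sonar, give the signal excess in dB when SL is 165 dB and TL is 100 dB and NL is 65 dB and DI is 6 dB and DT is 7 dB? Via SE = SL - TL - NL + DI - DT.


-1 dB


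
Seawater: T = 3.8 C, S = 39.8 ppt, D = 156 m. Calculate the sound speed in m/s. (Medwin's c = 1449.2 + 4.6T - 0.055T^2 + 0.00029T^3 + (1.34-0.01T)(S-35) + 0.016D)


c = 1449.2 + 4.6*3.8 - 0.055*3.8^2 + 0.00029*3.8^3 + (1.34 - 0.01*3.8)*(39.8 - 35) + 0.016*156 = 1474.65

1474.65 m/s


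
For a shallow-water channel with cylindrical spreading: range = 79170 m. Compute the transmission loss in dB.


48.99 dB


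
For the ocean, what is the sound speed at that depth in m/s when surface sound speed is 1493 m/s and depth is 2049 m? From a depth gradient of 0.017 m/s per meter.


c = 1493 + 0.017 * 2049 = 1527.833

1527.833 m/s


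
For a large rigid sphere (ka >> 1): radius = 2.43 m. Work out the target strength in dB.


TS = 10*log10(2.43^2 / 4) = 10*log10(1.476225) = 1.69

1.69 dB


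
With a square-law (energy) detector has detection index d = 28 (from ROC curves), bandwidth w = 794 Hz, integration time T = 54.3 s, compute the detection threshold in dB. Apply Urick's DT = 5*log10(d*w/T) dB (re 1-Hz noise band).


13.06 dB


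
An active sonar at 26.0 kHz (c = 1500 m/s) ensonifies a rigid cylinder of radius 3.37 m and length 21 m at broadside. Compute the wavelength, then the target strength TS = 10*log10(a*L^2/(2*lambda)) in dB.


Step 1: lambda = c/f = 1500/26000 = 0.05769 m
Step 2: TS = 10*log10(a*L^2/(2*lambda)) = 10*log10(3.37*21^2/(2*0.05769)) = 41.1

41.1 dB


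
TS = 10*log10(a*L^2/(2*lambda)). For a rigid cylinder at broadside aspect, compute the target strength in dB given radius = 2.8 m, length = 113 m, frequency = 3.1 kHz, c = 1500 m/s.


lambda = 1500/3100 = 0.48387 m
TS = 10*log10(2.8*113^2/(2*0.48387)) = 45.68

45.68 dB


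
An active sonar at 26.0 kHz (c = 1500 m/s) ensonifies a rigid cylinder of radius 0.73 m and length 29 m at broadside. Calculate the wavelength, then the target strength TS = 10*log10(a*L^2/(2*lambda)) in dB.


Step 1: lambda = c/f = 1500/26000 = 0.05769 m
Step 2: TS = 10*log10(a*L^2/(2*lambda)) = 10*log10(0.73*29^2/(2*0.05769)) = 37.26

37.26 dB


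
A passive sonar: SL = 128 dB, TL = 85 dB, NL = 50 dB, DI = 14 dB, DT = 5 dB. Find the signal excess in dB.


SE = SL - TL - NL + DI - DT = 128 - 85 - 50 + 14 - 5 = 2

2 dB


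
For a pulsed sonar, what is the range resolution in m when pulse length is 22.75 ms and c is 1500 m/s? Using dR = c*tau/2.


dR = c*tau/2 = 1500 * 22.75e-3 / 2 = 17.0625

17.0625 m


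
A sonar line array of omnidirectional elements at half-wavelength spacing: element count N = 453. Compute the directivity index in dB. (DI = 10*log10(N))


DI = 10*log10(453) = 26.56

26.56 dB


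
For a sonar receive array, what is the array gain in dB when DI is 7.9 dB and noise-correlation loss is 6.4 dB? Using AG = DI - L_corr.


AG = DI - L_corr = 7.9 - 6.4 = 1.5

1.5 dB


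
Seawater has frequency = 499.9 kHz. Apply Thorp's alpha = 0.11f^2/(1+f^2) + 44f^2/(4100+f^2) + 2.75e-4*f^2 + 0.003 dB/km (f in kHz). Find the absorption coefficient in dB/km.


112.125 dB/km


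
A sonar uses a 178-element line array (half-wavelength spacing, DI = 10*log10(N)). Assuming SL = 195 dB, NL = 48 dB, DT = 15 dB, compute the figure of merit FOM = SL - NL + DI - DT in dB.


154.5 dB


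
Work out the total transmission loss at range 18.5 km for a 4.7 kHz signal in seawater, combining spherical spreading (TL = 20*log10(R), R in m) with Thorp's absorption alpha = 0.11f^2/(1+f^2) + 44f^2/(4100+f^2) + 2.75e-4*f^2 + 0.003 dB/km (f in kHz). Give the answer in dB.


91.82 dB


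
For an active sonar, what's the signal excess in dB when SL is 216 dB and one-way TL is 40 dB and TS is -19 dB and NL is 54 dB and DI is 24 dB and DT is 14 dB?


SE = SL - 2*TL + TS - NL + DI - DT = 216 - 2*40 + (-19) - 54 + 24 - 14 = 73

73 dB


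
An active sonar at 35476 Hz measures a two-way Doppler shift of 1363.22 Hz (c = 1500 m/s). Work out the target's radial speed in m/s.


From fd = 2*f*v/c, v = c*fd/(2*f) = 1500 * 1363.22 / (2*35476) = 28.82

28.82 m/s


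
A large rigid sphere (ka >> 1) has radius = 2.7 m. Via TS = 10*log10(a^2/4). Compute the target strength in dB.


2.61 dB


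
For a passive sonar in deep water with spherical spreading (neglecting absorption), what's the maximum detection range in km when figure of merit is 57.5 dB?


At max range FOM = TL, so 20*log10(R) = 57.5
R = 10^(57.5/20) = 749.89 m = 0.75 km

0.75 km


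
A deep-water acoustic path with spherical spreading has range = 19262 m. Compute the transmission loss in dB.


TL = 20*log10(19262) = 85.69

85.69 dB


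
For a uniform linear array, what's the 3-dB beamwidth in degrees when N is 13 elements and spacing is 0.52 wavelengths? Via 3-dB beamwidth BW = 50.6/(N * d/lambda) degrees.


7.49 deg


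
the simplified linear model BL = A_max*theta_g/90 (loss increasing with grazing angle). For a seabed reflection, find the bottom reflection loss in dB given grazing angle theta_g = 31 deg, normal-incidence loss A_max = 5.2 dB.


BL = A_max * theta_g / 90 = 5.2 * 31 / 90 = 1.79

1.79 dB


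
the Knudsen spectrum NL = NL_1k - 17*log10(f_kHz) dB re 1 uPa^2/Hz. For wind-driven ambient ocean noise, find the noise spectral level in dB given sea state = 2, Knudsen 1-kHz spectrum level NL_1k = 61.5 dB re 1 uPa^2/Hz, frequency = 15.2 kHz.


41.41 dB


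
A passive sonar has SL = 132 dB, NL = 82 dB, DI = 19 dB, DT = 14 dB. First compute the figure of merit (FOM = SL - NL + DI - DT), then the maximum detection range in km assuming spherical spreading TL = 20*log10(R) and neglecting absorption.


Step 1: FOM = SL - NL + DI - DT = 132 - 82 + 19 - 14 = 55 dB
Step 2: at max range FOM = TL = 20*log10(R), so R = 10^(55/20) = 562.34 m = 0.56 km

0.56 km


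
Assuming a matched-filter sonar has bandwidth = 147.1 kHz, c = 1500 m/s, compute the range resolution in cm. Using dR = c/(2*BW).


0.51 cm


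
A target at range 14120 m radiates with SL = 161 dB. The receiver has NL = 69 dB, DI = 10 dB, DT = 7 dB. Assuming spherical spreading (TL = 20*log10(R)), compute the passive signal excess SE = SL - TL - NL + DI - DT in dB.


Step 1: TL = 20*log10(14120) = 83.0 dB
Step 2: SE = 161 - 83.0 - 69 + 10 - 7 = 12.0

12.0 dB


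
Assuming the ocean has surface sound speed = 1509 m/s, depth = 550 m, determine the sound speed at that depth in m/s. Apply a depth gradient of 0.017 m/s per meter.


c = 1509 + 0.017 * 550 = 1518.35

1518.35 m/s


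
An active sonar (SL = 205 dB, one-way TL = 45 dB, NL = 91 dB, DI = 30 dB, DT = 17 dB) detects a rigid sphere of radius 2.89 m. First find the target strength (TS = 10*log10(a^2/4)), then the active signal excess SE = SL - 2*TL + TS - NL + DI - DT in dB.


Step 1: TS = 10*log10(2.89^2/4) = 3.2 dB
Step 2: SE = SL - 2*TL + TS - NL + DI - DT = 205 - 2*45 + (3.2) - 91 + 30 - 17 = 40.2

40.2 dB


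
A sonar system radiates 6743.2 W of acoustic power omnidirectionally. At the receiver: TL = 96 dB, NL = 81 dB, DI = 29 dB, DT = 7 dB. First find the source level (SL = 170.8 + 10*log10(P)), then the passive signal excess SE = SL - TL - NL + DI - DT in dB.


Step 1: SL = 170.8 + 10*log10(6743.2) = 209.09 dB
Step 2: SE = SL - TL - NL + DI - DT = 209.09 - 96 - 81 + 29 - 7 = 54.09

54.09 dB


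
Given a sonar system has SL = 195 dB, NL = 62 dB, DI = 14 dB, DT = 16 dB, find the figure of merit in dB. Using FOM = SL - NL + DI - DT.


FOM = SL - NL + DI - DT = 195 - 62 + 14 - 16 = 131

131 dB


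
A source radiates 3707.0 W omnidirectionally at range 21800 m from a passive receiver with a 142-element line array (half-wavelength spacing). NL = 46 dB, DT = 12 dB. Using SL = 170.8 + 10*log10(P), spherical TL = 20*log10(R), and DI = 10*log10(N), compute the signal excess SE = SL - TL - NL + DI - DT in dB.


Step 1: SL = 170.8 + 10*log10(3707.0) = 206.49 dB
Step 2: TL = 20*log10(21800) = 86.77 dB
Step 3: DI = 10*log10(142) = 21.52 dB
Step 4: SE = SL - TL - NL + DI - DT = 206.49 - 86.77 - 46 + 21.52 - 12 = 83.24

83.24 dB


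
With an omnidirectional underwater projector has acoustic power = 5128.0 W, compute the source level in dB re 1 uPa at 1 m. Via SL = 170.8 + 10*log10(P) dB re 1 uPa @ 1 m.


SL = 170.8 + 10*log10(5128.0) = 170.8 + 37.1 = 207.9

207.9 dB


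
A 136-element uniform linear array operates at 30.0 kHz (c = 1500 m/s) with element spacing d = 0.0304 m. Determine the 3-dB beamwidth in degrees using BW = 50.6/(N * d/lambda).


0.61 deg


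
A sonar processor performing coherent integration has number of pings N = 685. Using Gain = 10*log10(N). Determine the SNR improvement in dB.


Gain = 10*log10(685) = 28.36

28.36 dB


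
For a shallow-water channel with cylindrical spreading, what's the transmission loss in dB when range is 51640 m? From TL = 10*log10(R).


TL = 10*log10(51640) = 47.13

47.13 dB


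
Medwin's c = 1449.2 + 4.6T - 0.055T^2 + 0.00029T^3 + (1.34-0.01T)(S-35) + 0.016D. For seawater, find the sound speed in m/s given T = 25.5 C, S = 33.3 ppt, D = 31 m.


1534.2 m/s


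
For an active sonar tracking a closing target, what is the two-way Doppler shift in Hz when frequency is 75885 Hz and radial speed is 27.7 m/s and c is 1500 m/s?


2802.69 Hz


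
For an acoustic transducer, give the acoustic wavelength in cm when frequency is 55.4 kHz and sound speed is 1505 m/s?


lambda = c/f = 1505 / 55400 = 0.0272 m = 2.72 cm

2.72 cm


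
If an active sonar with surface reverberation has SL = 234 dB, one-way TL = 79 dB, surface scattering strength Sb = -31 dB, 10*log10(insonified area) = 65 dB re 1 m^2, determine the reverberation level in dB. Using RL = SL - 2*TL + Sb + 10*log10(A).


RL = SL - 2*TL + Sb + 10*log10(A) = 234 - 2*79 + (-31) + 65 = 110

110 dB


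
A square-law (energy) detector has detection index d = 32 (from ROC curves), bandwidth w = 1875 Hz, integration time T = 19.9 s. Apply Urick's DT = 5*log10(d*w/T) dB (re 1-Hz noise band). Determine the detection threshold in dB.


17.4 dB


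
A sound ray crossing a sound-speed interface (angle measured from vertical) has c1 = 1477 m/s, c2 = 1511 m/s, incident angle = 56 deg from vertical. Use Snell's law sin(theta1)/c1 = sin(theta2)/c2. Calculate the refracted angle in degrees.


sin(theta2) = (c2/c1)*sin(theta1) = (1511/1477)*sin(56 deg) = 0.84812
theta2 = arcsin(0.84812) = 58.01

58.01 deg


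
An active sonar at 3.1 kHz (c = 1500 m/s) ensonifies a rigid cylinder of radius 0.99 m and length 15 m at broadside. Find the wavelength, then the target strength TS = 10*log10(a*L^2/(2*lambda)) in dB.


Step 1: lambda = c/f = 1500/3100 = 0.48387 m
Step 2: TS = 10*log10(a*L^2/(2*lambda)) = 10*log10(0.99*15^2/(2*0.48387)) = 23.62

23.62 dB


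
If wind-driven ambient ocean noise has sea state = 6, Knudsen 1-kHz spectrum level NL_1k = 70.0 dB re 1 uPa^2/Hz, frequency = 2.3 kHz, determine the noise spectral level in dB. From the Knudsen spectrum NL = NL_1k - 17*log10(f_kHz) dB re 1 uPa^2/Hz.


63.85 dB


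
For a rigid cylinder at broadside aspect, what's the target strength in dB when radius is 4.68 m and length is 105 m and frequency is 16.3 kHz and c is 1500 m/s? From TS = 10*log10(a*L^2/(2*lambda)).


lambda = 1500/16300 = 0.09202 m
TS = 10*log10(4.68*105^2/(2*0.09202)) = 54.48

54.48 dB


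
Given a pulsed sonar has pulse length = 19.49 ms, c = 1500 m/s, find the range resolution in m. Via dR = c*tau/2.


14.6175 m


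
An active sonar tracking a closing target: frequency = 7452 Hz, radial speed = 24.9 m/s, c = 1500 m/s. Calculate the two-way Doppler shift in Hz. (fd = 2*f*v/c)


247.41 Hz


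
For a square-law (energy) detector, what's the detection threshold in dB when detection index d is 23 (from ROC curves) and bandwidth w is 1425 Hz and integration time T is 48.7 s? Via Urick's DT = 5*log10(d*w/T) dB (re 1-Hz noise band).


DT = 5*log10(d*w/T) = 5*log10(23 * 1425 / 48.7) = 5*log10(673.0) = 14.14

14.14 dB


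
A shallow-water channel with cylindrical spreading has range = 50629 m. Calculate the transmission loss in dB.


TL = 10*log10(50629) = 47.04

47.04 dB


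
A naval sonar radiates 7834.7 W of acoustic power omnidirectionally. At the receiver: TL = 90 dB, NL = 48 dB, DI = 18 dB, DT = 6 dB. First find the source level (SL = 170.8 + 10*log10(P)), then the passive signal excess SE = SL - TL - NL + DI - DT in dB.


Step 1: SL = 170.8 + 10*log10(7834.7) = 209.74 dB
Step 2: SE = SL - TL - NL + DI - DT = 209.74 - 90 - 48 + 18 - 6 = 83.74

83.74 dB


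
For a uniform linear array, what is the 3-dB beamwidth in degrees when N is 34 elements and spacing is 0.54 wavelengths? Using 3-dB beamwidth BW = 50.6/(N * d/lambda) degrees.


2.76 deg


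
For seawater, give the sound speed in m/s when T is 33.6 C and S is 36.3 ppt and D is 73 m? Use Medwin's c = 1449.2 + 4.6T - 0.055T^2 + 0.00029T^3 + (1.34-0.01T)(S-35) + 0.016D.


1555.14 m/s


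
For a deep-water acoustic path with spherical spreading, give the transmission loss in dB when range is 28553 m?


TL = 20*log10(28553) = 89.11

89.11 dB


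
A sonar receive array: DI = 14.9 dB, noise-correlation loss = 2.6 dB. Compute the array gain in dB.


AG = DI - L_corr = 14.9 - 2.6 = 12.3

12.3 dB


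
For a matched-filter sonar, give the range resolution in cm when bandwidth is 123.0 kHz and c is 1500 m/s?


0.61 cm


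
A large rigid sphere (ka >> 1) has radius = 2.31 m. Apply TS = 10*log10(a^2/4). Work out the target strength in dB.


TS = 10*log10(2.31^2 / 4) = 10*log10(1.334025) = 1.25

1.25 dB


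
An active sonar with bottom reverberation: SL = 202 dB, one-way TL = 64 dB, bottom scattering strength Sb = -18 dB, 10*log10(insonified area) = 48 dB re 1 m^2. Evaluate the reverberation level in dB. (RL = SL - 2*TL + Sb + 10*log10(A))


RL = SL - 2*TL + Sb + 10*log10(A) = 202 - 2*64 + (-18) + 48 = 104

104 dB


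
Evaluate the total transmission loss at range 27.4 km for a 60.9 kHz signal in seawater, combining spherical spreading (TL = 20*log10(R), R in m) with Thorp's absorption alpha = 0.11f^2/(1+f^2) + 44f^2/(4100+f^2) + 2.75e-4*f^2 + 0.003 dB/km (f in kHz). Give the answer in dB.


692.4 dB


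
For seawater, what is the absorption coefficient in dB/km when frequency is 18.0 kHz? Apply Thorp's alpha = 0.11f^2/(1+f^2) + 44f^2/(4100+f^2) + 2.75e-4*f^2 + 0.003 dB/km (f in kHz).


f^2 = 324.0
alpha = 0.11*324.0/(1+324.0) + 44*324.0/(4100+324.0) + 2.75e-4*324.0 + 0.003 = 3.424

3.424 dB/km


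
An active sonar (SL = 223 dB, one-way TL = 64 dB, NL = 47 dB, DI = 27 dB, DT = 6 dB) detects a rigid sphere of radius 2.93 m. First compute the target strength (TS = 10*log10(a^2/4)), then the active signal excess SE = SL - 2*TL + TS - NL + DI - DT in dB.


Step 1: TS = 10*log10(2.93^2/4) = 3.32 dB
Step 2: SE = SL - 2*TL + TS - NL + DI - DT = 223 - 2*64 + (3.32) - 47 + 27 - 6 = 72.32

72.32 dB


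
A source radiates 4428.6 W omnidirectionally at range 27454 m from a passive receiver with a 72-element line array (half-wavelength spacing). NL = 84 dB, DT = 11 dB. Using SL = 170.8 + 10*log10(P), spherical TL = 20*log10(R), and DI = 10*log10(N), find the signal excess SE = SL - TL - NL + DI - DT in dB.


Step 1: SL = 170.8 + 10*log10(4428.6) = 207.26 dB
Step 2: TL = 20*log10(27454) = 88.77 dB
Step 3: DI = 10*log10(72) = 18.57 dB
Step 4: SE = SL - TL - NL + DI - DT = 207.26 - 88.77 - 84 + 18.57 - 11 = 42.06

42.06 dB


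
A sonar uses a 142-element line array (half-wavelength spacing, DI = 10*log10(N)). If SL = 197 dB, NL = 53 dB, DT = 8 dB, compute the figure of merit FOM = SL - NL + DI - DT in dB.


157.52 dB


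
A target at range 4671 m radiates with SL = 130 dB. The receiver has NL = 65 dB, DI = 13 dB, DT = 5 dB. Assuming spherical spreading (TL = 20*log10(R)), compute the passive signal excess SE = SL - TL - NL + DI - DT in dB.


Step 1: TL = 20*log10(4671) = 73.39 dB
Step 2: SE = 130 - 73.39 - 65 + 13 - 5 = -0.39

-0.39 dB


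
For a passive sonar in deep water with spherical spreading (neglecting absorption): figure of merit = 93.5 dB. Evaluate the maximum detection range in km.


47.32 km


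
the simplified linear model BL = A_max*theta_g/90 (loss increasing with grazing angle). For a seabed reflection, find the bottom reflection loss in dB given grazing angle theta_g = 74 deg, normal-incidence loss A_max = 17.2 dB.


14.14 dB


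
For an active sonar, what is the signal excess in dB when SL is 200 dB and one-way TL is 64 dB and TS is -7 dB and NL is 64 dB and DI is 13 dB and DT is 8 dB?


SE = SL - 2*TL + TS - NL + DI - DT = 200 - 2*64 + (-7) - 64 + 13 - 8 = 6

6 dB


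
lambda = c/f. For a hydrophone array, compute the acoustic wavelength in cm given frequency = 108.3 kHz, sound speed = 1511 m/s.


1.4 cm


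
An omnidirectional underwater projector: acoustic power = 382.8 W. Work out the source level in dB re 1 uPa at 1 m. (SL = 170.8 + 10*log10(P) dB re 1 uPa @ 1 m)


SL = 170.8 + 10*log10(382.8) = 170.8 + 25.83 = 196.63

196.63 dB


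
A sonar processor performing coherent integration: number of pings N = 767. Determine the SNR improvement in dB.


28.85 dB


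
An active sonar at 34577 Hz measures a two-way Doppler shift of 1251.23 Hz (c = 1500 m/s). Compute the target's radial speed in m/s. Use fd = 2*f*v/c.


From fd = 2*f*v/c, v = c*fd/(2*f) = 1500 * 1251.23 / (2*34577) = 27.14

27.14 m/s


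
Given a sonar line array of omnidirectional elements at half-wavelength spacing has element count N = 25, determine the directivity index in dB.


DI = 10*log10(25) = 13.98

13.98 dB


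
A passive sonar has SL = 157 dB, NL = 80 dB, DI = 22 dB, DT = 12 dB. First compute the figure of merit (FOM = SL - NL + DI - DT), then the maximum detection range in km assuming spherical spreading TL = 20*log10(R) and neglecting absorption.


Step 1: FOM = SL - NL + DI - DT = 157 - 80 + 22 - 12 = 87 dB
Step 2: at max range FOM = TL = 20*log10(R), so R = 10^(87/20) = 22387.21 m = 22.39 km

22.39 km


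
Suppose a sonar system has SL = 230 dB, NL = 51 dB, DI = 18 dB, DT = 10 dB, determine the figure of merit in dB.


FOM = SL - NL + DI - DT = 230 - 51 + 18 - 10 = 187

187 dB


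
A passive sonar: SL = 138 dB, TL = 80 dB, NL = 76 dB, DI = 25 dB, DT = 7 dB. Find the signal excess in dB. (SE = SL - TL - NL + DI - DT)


SE = SL - TL - NL + DI - DT = 138 - 80 - 76 + 25 - 7 = 0

0 dB


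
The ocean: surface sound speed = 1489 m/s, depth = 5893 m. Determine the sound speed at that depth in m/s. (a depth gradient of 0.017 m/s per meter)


c = 1489 + 0.017 * 5893 = 1589.181

1589.181 m/s


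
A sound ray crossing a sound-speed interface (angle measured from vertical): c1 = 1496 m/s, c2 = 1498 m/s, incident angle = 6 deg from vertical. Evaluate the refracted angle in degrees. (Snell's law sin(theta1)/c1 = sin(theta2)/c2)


sin(theta2) = (c2/c1)*sin(theta1) = (1498/1496)*sin(6 deg) = 0.10467
theta2 = arcsin(0.10467) = 6.01

6.01 deg


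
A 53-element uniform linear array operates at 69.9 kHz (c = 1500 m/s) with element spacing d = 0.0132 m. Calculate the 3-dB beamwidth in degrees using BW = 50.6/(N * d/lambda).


1.55 deg


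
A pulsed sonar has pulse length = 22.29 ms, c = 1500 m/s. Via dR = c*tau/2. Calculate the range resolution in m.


dR = c*tau/2 = 1500 * 22.29e-3 / 2 = 16.7175

16.7175 m


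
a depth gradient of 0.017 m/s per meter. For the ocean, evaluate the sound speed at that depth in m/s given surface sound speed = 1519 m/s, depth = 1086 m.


c = 1519 + 0.017 * 1086 = 1537.462

1537.462 m/s


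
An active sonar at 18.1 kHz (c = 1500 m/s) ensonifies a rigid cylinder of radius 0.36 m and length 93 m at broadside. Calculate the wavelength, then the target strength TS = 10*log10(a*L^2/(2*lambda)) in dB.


Step 1: lambda = c/f = 1500/18100 = 0.08287 m
Step 2: TS = 10*log10(a*L^2/(2*lambda)) = 10*log10(0.36*93^2/(2*0.08287)) = 42.74

42.74 dB


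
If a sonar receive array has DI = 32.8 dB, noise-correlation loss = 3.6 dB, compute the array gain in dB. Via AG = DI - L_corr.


AG = DI - L_corr = 32.8 - 3.6 = 29.2

29.2 dB


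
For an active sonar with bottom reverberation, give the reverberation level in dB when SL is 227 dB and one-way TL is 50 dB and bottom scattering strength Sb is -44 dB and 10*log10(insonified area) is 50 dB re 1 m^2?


RL = SL - 2*TL + Sb + 10*log10(A) = 227 - 2*50 + (-44) + 50 = 133

133 dB


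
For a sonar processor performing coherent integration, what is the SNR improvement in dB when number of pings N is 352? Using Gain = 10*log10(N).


Gain = 10*log10(352) = 25.47

25.47 dB


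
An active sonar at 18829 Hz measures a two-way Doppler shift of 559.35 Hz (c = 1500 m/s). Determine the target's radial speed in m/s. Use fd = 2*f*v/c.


From fd = 2*f*v/c, v = c*fd/(2*f) = 1500 * 559.35 / (2*18829) = 22.28

22.28 m/s
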